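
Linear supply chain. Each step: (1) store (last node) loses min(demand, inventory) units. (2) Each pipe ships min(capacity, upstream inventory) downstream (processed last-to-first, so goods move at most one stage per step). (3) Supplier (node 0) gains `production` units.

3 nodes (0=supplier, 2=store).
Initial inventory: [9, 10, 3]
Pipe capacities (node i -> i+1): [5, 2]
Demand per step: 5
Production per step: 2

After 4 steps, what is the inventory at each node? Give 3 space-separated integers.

Step 1: demand=5,sold=3 ship[1->2]=2 ship[0->1]=5 prod=2 -> inv=[6 13 2]
Step 2: demand=5,sold=2 ship[1->2]=2 ship[0->1]=5 prod=2 -> inv=[3 16 2]
Step 3: demand=5,sold=2 ship[1->2]=2 ship[0->1]=3 prod=2 -> inv=[2 17 2]
Step 4: demand=5,sold=2 ship[1->2]=2 ship[0->1]=2 prod=2 -> inv=[2 17 2]

2 17 2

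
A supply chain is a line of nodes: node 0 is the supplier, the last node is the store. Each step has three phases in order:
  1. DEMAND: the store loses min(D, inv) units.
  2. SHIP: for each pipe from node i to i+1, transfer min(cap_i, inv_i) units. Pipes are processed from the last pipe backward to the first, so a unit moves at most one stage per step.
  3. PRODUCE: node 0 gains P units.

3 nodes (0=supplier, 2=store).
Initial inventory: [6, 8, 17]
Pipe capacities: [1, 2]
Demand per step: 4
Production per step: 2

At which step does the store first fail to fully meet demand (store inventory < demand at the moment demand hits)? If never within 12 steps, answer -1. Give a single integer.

Step 1: demand=4,sold=4 ship[1->2]=2 ship[0->1]=1 prod=2 -> [7 7 15]
Step 2: demand=4,sold=4 ship[1->2]=2 ship[0->1]=1 prod=2 -> [8 6 13]
Step 3: demand=4,sold=4 ship[1->2]=2 ship[0->1]=1 prod=2 -> [9 5 11]
Step 4: demand=4,sold=4 ship[1->2]=2 ship[0->1]=1 prod=2 -> [10 4 9]
Step 5: demand=4,sold=4 ship[1->2]=2 ship[0->1]=1 prod=2 -> [11 3 7]
Step 6: demand=4,sold=4 ship[1->2]=2 ship[0->1]=1 prod=2 -> [12 2 5]
Step 7: demand=4,sold=4 ship[1->2]=2 ship[0->1]=1 prod=2 -> [13 1 3]
Step 8: demand=4,sold=3 ship[1->2]=1 ship[0->1]=1 prod=2 -> [14 1 1]
Step 9: demand=4,sold=1 ship[1->2]=1 ship[0->1]=1 prod=2 -> [15 1 1]
Step 10: demand=4,sold=1 ship[1->2]=1 ship[0->1]=1 prod=2 -> [16 1 1]
Step 11: demand=4,sold=1 ship[1->2]=1 ship[0->1]=1 prod=2 -> [17 1 1]
Step 12: demand=4,sold=1 ship[1->2]=1 ship[0->1]=1 prod=2 -> [18 1 1]
First stockout at step 8

8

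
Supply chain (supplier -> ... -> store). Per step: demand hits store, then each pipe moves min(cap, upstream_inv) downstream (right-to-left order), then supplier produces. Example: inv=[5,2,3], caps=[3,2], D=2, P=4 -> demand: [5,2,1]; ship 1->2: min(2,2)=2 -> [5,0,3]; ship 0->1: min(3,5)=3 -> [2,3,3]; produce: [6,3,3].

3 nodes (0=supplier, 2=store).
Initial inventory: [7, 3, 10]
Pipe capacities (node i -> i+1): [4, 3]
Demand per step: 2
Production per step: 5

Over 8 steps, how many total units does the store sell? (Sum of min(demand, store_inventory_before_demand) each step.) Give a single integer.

Answer: 16

Derivation:
Step 1: sold=2 (running total=2) -> [8 4 11]
Step 2: sold=2 (running total=4) -> [9 5 12]
Step 3: sold=2 (running total=6) -> [10 6 13]
Step 4: sold=2 (running total=8) -> [11 7 14]
Step 5: sold=2 (running total=10) -> [12 8 15]
Step 6: sold=2 (running total=12) -> [13 9 16]
Step 7: sold=2 (running total=14) -> [14 10 17]
Step 8: sold=2 (running total=16) -> [15 11 18]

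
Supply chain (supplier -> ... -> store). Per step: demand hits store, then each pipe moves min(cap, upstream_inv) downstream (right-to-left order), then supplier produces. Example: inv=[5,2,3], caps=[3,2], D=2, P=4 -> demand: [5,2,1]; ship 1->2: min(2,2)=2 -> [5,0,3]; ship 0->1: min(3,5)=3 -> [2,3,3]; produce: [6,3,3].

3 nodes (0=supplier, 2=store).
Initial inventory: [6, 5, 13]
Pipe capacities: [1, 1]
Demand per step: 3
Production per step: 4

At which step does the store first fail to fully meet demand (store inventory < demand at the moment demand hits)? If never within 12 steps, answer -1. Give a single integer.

Step 1: demand=3,sold=3 ship[1->2]=1 ship[0->1]=1 prod=4 -> [9 5 11]
Step 2: demand=3,sold=3 ship[1->2]=1 ship[0->1]=1 prod=4 -> [12 5 9]
Step 3: demand=3,sold=3 ship[1->2]=1 ship[0->1]=1 prod=4 -> [15 5 7]
Step 4: demand=3,sold=3 ship[1->2]=1 ship[0->1]=1 prod=4 -> [18 5 5]
Step 5: demand=3,sold=3 ship[1->2]=1 ship[0->1]=1 prod=4 -> [21 5 3]
Step 6: demand=3,sold=3 ship[1->2]=1 ship[0->1]=1 prod=4 -> [24 5 1]
Step 7: demand=3,sold=1 ship[1->2]=1 ship[0->1]=1 prod=4 -> [27 5 1]
Step 8: demand=3,sold=1 ship[1->2]=1 ship[0->1]=1 prod=4 -> [30 5 1]
Step 9: demand=3,sold=1 ship[1->2]=1 ship[0->1]=1 prod=4 -> [33 5 1]
Step 10: demand=3,sold=1 ship[1->2]=1 ship[0->1]=1 prod=4 -> [36 5 1]
Step 11: demand=3,sold=1 ship[1->2]=1 ship[0->1]=1 prod=4 -> [39 5 1]
Step 12: demand=3,sold=1 ship[1->2]=1 ship[0->1]=1 prod=4 -> [42 5 1]
First stockout at step 7

7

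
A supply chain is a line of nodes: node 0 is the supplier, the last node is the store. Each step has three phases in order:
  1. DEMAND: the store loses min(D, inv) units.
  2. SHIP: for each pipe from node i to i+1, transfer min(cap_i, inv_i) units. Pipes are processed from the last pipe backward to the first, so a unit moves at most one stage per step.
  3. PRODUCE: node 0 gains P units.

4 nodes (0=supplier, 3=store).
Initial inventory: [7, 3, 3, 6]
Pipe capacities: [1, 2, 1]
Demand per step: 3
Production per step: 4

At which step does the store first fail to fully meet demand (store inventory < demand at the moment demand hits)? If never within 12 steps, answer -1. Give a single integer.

Step 1: demand=3,sold=3 ship[2->3]=1 ship[1->2]=2 ship[0->1]=1 prod=4 -> [10 2 4 4]
Step 2: demand=3,sold=3 ship[2->3]=1 ship[1->2]=2 ship[0->1]=1 prod=4 -> [13 1 5 2]
Step 3: demand=3,sold=2 ship[2->3]=1 ship[1->2]=1 ship[0->1]=1 prod=4 -> [16 1 5 1]
Step 4: demand=3,sold=1 ship[2->3]=1 ship[1->2]=1 ship[0->1]=1 prod=4 -> [19 1 5 1]
Step 5: demand=3,sold=1 ship[2->3]=1 ship[1->2]=1 ship[0->1]=1 prod=4 -> [22 1 5 1]
Step 6: demand=3,sold=1 ship[2->3]=1 ship[1->2]=1 ship[0->1]=1 prod=4 -> [25 1 5 1]
Step 7: demand=3,sold=1 ship[2->3]=1 ship[1->2]=1 ship[0->1]=1 prod=4 -> [28 1 5 1]
Step 8: demand=3,sold=1 ship[2->3]=1 ship[1->2]=1 ship[0->1]=1 prod=4 -> [31 1 5 1]
Step 9: demand=3,sold=1 ship[2->3]=1 ship[1->2]=1 ship[0->1]=1 prod=4 -> [34 1 5 1]
Step 10: demand=3,sold=1 ship[2->3]=1 ship[1->2]=1 ship[0->1]=1 prod=4 -> [37 1 5 1]
Step 11: demand=3,sold=1 ship[2->3]=1 ship[1->2]=1 ship[0->1]=1 prod=4 -> [40 1 5 1]
Step 12: demand=3,sold=1 ship[2->3]=1 ship[1->2]=1 ship[0->1]=1 prod=4 -> [43 1 5 1]
First stockout at step 3

3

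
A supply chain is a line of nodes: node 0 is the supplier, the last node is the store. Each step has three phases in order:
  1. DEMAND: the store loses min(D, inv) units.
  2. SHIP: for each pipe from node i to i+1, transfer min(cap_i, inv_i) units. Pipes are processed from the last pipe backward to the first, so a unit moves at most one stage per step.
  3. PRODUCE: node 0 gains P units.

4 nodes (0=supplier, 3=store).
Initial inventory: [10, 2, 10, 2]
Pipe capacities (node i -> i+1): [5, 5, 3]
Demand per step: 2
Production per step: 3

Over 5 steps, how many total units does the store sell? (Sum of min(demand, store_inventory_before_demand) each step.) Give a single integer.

Step 1: sold=2 (running total=2) -> [8 5 9 3]
Step 2: sold=2 (running total=4) -> [6 5 11 4]
Step 3: sold=2 (running total=6) -> [4 5 13 5]
Step 4: sold=2 (running total=8) -> [3 4 15 6]
Step 5: sold=2 (running total=10) -> [3 3 16 7]

Answer: 10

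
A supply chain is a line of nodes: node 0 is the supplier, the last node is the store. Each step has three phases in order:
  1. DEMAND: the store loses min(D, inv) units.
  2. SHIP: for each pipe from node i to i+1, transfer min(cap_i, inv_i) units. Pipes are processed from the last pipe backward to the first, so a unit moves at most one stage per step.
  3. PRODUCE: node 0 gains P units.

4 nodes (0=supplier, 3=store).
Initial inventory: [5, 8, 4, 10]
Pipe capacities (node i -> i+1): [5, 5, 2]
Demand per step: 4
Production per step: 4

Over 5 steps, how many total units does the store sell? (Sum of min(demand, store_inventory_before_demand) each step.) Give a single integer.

Step 1: sold=4 (running total=4) -> [4 8 7 8]
Step 2: sold=4 (running total=8) -> [4 7 10 6]
Step 3: sold=4 (running total=12) -> [4 6 13 4]
Step 4: sold=4 (running total=16) -> [4 5 16 2]
Step 5: sold=2 (running total=18) -> [4 4 19 2]

Answer: 18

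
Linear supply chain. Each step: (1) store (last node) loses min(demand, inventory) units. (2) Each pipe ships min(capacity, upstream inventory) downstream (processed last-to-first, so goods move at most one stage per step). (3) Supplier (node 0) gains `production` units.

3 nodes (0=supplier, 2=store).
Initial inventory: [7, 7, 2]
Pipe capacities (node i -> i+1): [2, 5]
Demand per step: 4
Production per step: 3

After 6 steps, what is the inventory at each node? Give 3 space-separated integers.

Step 1: demand=4,sold=2 ship[1->2]=5 ship[0->1]=2 prod=3 -> inv=[8 4 5]
Step 2: demand=4,sold=4 ship[1->2]=4 ship[0->1]=2 prod=3 -> inv=[9 2 5]
Step 3: demand=4,sold=4 ship[1->2]=2 ship[0->1]=2 prod=3 -> inv=[10 2 3]
Step 4: demand=4,sold=3 ship[1->2]=2 ship[0->1]=2 prod=3 -> inv=[11 2 2]
Step 5: demand=4,sold=2 ship[1->2]=2 ship[0->1]=2 prod=3 -> inv=[12 2 2]
Step 6: demand=4,sold=2 ship[1->2]=2 ship[0->1]=2 prod=3 -> inv=[13 2 2]

13 2 2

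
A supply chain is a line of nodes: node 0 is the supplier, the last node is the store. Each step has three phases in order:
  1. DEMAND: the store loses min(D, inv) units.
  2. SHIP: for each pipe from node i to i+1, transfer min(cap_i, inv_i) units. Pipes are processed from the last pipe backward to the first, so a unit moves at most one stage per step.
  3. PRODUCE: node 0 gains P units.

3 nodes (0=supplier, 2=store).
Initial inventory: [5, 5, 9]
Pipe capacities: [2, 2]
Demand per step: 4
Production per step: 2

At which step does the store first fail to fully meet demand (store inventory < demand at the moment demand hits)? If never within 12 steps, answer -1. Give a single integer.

Step 1: demand=4,sold=4 ship[1->2]=2 ship[0->1]=2 prod=2 -> [5 5 7]
Step 2: demand=4,sold=4 ship[1->2]=2 ship[0->1]=2 prod=2 -> [5 5 5]
Step 3: demand=4,sold=4 ship[1->2]=2 ship[0->1]=2 prod=2 -> [5 5 3]
Step 4: demand=4,sold=3 ship[1->2]=2 ship[0->1]=2 prod=2 -> [5 5 2]
Step 5: demand=4,sold=2 ship[1->2]=2 ship[0->1]=2 prod=2 -> [5 5 2]
Step 6: demand=4,sold=2 ship[1->2]=2 ship[0->1]=2 prod=2 -> [5 5 2]
Step 7: demand=4,sold=2 ship[1->2]=2 ship[0->1]=2 prod=2 -> [5 5 2]
Step 8: demand=4,sold=2 ship[1->2]=2 ship[0->1]=2 prod=2 -> [5 5 2]
Step 9: demand=4,sold=2 ship[1->2]=2 ship[0->1]=2 prod=2 -> [5 5 2]
Step 10: demand=4,sold=2 ship[1->2]=2 ship[0->1]=2 prod=2 -> [5 5 2]
Step 11: demand=4,sold=2 ship[1->2]=2 ship[0->1]=2 prod=2 -> [5 5 2]
Step 12: demand=4,sold=2 ship[1->2]=2 ship[0->1]=2 prod=2 -> [5 5 2]
First stockout at step 4

4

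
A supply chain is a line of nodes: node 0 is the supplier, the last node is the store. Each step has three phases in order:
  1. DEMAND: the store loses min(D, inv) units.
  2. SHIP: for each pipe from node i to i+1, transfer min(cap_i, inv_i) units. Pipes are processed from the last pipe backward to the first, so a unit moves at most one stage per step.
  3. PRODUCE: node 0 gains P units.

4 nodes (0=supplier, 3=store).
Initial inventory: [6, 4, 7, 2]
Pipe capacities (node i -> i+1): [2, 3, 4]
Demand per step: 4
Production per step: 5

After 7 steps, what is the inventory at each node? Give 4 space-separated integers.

Step 1: demand=4,sold=2 ship[2->3]=4 ship[1->2]=3 ship[0->1]=2 prod=5 -> inv=[9 3 6 4]
Step 2: demand=4,sold=4 ship[2->3]=4 ship[1->2]=3 ship[0->1]=2 prod=5 -> inv=[12 2 5 4]
Step 3: demand=4,sold=4 ship[2->3]=4 ship[1->2]=2 ship[0->1]=2 prod=5 -> inv=[15 2 3 4]
Step 4: demand=4,sold=4 ship[2->3]=3 ship[1->2]=2 ship[0->1]=2 prod=5 -> inv=[18 2 2 3]
Step 5: demand=4,sold=3 ship[2->3]=2 ship[1->2]=2 ship[0->1]=2 prod=5 -> inv=[21 2 2 2]
Step 6: demand=4,sold=2 ship[2->3]=2 ship[1->2]=2 ship[0->1]=2 prod=5 -> inv=[24 2 2 2]
Step 7: demand=4,sold=2 ship[2->3]=2 ship[1->2]=2 ship[0->1]=2 prod=5 -> inv=[27 2 2 2]

27 2 2 2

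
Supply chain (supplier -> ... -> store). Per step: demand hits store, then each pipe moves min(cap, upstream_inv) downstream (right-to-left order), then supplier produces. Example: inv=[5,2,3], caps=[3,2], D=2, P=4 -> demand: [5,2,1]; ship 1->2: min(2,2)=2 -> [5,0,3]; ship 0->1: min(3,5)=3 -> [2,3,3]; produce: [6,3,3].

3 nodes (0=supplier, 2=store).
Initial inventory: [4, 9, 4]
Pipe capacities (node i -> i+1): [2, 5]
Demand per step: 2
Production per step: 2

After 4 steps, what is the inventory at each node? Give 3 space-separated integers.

Step 1: demand=2,sold=2 ship[1->2]=5 ship[0->1]=2 prod=2 -> inv=[4 6 7]
Step 2: demand=2,sold=2 ship[1->2]=5 ship[0->1]=2 prod=2 -> inv=[4 3 10]
Step 3: demand=2,sold=2 ship[1->2]=3 ship[0->1]=2 prod=2 -> inv=[4 2 11]
Step 4: demand=2,sold=2 ship[1->2]=2 ship[0->1]=2 prod=2 -> inv=[4 2 11]

4 2 11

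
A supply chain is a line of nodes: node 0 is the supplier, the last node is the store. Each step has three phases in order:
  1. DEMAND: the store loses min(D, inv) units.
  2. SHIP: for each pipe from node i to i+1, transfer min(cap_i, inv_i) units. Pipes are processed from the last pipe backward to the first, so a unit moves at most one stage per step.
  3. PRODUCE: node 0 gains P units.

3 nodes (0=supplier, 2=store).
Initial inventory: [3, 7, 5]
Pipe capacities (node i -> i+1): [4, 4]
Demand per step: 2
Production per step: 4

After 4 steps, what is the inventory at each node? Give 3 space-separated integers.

Step 1: demand=2,sold=2 ship[1->2]=4 ship[0->1]=3 prod=4 -> inv=[4 6 7]
Step 2: demand=2,sold=2 ship[1->2]=4 ship[0->1]=4 prod=4 -> inv=[4 6 9]
Step 3: demand=2,sold=2 ship[1->2]=4 ship[0->1]=4 prod=4 -> inv=[4 6 11]
Step 4: demand=2,sold=2 ship[1->2]=4 ship[0->1]=4 prod=4 -> inv=[4 6 13]

4 6 13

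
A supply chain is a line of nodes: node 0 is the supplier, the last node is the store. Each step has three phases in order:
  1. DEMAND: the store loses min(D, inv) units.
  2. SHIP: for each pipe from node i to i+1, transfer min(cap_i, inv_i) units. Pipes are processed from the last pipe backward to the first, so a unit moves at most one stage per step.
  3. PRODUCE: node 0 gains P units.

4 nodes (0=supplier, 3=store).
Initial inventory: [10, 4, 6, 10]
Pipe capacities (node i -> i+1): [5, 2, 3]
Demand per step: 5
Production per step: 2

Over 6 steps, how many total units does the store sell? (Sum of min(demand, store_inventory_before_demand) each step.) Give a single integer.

Answer: 24

Derivation:
Step 1: sold=5 (running total=5) -> [7 7 5 8]
Step 2: sold=5 (running total=10) -> [4 10 4 6]
Step 3: sold=5 (running total=15) -> [2 12 3 4]
Step 4: sold=4 (running total=19) -> [2 12 2 3]
Step 5: sold=3 (running total=22) -> [2 12 2 2]
Step 6: sold=2 (running total=24) -> [2 12 2 2]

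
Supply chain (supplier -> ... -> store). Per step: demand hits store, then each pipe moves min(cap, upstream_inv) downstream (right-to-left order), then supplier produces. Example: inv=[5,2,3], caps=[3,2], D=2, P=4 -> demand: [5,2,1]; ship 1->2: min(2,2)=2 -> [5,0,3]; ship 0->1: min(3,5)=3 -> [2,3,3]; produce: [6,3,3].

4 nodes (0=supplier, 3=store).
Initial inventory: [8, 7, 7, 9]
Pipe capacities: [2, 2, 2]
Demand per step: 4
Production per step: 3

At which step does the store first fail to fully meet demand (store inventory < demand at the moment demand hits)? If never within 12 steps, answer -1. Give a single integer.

Step 1: demand=4,sold=4 ship[2->3]=2 ship[1->2]=2 ship[0->1]=2 prod=3 -> [9 7 7 7]
Step 2: demand=4,sold=4 ship[2->3]=2 ship[1->2]=2 ship[0->1]=2 prod=3 -> [10 7 7 5]
Step 3: demand=4,sold=4 ship[2->3]=2 ship[1->2]=2 ship[0->1]=2 prod=3 -> [11 7 7 3]
Step 4: demand=4,sold=3 ship[2->3]=2 ship[1->2]=2 ship[0->1]=2 prod=3 -> [12 7 7 2]
Step 5: demand=4,sold=2 ship[2->3]=2 ship[1->2]=2 ship[0->1]=2 prod=3 -> [13 7 7 2]
Step 6: demand=4,sold=2 ship[2->3]=2 ship[1->2]=2 ship[0->1]=2 prod=3 -> [14 7 7 2]
Step 7: demand=4,sold=2 ship[2->3]=2 ship[1->2]=2 ship[0->1]=2 prod=3 -> [15 7 7 2]
Step 8: demand=4,sold=2 ship[2->3]=2 ship[1->2]=2 ship[0->1]=2 prod=3 -> [16 7 7 2]
Step 9: demand=4,sold=2 ship[2->3]=2 ship[1->2]=2 ship[0->1]=2 prod=3 -> [17 7 7 2]
Step 10: demand=4,sold=2 ship[2->3]=2 ship[1->2]=2 ship[0->1]=2 prod=3 -> [18 7 7 2]
Step 11: demand=4,sold=2 ship[2->3]=2 ship[1->2]=2 ship[0->1]=2 prod=3 -> [19 7 7 2]
Step 12: demand=4,sold=2 ship[2->3]=2 ship[1->2]=2 ship[0->1]=2 prod=3 -> [20 7 7 2]
First stockout at step 4

4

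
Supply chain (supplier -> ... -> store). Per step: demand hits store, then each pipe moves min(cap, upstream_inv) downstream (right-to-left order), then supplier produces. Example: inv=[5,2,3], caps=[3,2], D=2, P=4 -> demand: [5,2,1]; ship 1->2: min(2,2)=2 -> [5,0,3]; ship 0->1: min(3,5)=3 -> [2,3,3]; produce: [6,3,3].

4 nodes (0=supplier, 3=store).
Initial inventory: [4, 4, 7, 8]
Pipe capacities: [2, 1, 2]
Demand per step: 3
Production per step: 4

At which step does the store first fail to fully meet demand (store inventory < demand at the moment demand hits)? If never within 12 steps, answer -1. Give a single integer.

Step 1: demand=3,sold=3 ship[2->3]=2 ship[1->2]=1 ship[0->1]=2 prod=4 -> [6 5 6 7]
Step 2: demand=3,sold=3 ship[2->3]=2 ship[1->2]=1 ship[0->1]=2 prod=4 -> [8 6 5 6]
Step 3: demand=3,sold=3 ship[2->3]=2 ship[1->2]=1 ship[0->1]=2 prod=4 -> [10 7 4 5]
Step 4: demand=3,sold=3 ship[2->3]=2 ship[1->2]=1 ship[0->1]=2 prod=4 -> [12 8 3 4]
Step 5: demand=3,sold=3 ship[2->3]=2 ship[1->2]=1 ship[0->1]=2 prod=4 -> [14 9 2 3]
Step 6: demand=3,sold=3 ship[2->3]=2 ship[1->2]=1 ship[0->1]=2 prod=4 -> [16 10 1 2]
Step 7: demand=3,sold=2 ship[2->3]=1 ship[1->2]=1 ship[0->1]=2 prod=4 -> [18 11 1 1]
Step 8: demand=3,sold=1 ship[2->3]=1 ship[1->2]=1 ship[0->1]=2 prod=4 -> [20 12 1 1]
Step 9: demand=3,sold=1 ship[2->3]=1 ship[1->2]=1 ship[0->1]=2 prod=4 -> [22 13 1 1]
Step 10: demand=3,sold=1 ship[2->3]=1 ship[1->2]=1 ship[0->1]=2 prod=4 -> [24 14 1 1]
Step 11: demand=3,sold=1 ship[2->3]=1 ship[1->2]=1 ship[0->1]=2 prod=4 -> [26 15 1 1]
Step 12: demand=3,sold=1 ship[2->3]=1 ship[1->2]=1 ship[0->1]=2 prod=4 -> [28 16 1 1]
First stockout at step 7

7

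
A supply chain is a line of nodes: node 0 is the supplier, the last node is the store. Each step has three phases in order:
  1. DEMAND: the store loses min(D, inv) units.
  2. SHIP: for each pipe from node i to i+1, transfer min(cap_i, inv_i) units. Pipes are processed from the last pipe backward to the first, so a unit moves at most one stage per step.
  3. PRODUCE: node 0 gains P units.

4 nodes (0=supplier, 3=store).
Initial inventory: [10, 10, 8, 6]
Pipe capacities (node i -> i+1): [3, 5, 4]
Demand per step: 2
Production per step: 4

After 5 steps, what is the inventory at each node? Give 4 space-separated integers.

Step 1: demand=2,sold=2 ship[2->3]=4 ship[1->2]=5 ship[0->1]=3 prod=4 -> inv=[11 8 9 8]
Step 2: demand=2,sold=2 ship[2->3]=4 ship[1->2]=5 ship[0->1]=3 prod=4 -> inv=[12 6 10 10]
Step 3: demand=2,sold=2 ship[2->3]=4 ship[1->2]=5 ship[0->1]=3 prod=4 -> inv=[13 4 11 12]
Step 4: demand=2,sold=2 ship[2->3]=4 ship[1->2]=4 ship[0->1]=3 prod=4 -> inv=[14 3 11 14]
Step 5: demand=2,sold=2 ship[2->3]=4 ship[1->2]=3 ship[0->1]=3 prod=4 -> inv=[15 3 10 16]

15 3 10 16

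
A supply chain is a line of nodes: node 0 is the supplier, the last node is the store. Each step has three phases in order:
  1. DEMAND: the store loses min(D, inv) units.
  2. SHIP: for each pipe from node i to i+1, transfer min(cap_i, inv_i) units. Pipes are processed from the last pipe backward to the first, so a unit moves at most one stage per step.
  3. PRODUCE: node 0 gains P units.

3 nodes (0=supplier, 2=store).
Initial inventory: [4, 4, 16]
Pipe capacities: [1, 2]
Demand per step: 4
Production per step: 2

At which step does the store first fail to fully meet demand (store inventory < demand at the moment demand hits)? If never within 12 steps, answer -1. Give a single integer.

Step 1: demand=4,sold=4 ship[1->2]=2 ship[0->1]=1 prod=2 -> [5 3 14]
Step 2: demand=4,sold=4 ship[1->2]=2 ship[0->1]=1 prod=2 -> [6 2 12]
Step 3: demand=4,sold=4 ship[1->2]=2 ship[0->1]=1 prod=2 -> [7 1 10]
Step 4: demand=4,sold=4 ship[1->2]=1 ship[0->1]=1 prod=2 -> [8 1 7]
Step 5: demand=4,sold=4 ship[1->2]=1 ship[0->1]=1 prod=2 -> [9 1 4]
Step 6: demand=4,sold=4 ship[1->2]=1 ship[0->1]=1 prod=2 -> [10 1 1]
Step 7: demand=4,sold=1 ship[1->2]=1 ship[0->1]=1 prod=2 -> [11 1 1]
Step 8: demand=4,sold=1 ship[1->2]=1 ship[0->1]=1 prod=2 -> [12 1 1]
Step 9: demand=4,sold=1 ship[1->2]=1 ship[0->1]=1 prod=2 -> [13 1 1]
Step 10: demand=4,sold=1 ship[1->2]=1 ship[0->1]=1 prod=2 -> [14 1 1]
Step 11: demand=4,sold=1 ship[1->2]=1 ship[0->1]=1 prod=2 -> [15 1 1]
Step 12: demand=4,sold=1 ship[1->2]=1 ship[0->1]=1 prod=2 -> [16 1 1]
First stockout at step 7

7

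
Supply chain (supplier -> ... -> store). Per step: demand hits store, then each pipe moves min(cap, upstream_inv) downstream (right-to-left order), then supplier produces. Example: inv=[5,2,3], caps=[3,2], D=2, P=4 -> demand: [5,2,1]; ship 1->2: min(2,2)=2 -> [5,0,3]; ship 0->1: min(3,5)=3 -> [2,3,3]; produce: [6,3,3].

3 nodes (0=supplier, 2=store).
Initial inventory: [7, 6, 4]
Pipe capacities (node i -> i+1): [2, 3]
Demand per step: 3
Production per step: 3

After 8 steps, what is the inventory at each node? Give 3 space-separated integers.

Step 1: demand=3,sold=3 ship[1->2]=3 ship[0->1]=2 prod=3 -> inv=[8 5 4]
Step 2: demand=3,sold=3 ship[1->2]=3 ship[0->1]=2 prod=3 -> inv=[9 4 4]
Step 3: demand=3,sold=3 ship[1->2]=3 ship[0->1]=2 prod=3 -> inv=[10 3 4]
Step 4: demand=3,sold=3 ship[1->2]=3 ship[0->1]=2 prod=3 -> inv=[11 2 4]
Step 5: demand=3,sold=3 ship[1->2]=2 ship[0->1]=2 prod=3 -> inv=[12 2 3]
Step 6: demand=3,sold=3 ship[1->2]=2 ship[0->1]=2 prod=3 -> inv=[13 2 2]
Step 7: demand=3,sold=2 ship[1->2]=2 ship[0->1]=2 prod=3 -> inv=[14 2 2]
Step 8: demand=3,sold=2 ship[1->2]=2 ship[0->1]=2 prod=3 -> inv=[15 2 2]

15 2 2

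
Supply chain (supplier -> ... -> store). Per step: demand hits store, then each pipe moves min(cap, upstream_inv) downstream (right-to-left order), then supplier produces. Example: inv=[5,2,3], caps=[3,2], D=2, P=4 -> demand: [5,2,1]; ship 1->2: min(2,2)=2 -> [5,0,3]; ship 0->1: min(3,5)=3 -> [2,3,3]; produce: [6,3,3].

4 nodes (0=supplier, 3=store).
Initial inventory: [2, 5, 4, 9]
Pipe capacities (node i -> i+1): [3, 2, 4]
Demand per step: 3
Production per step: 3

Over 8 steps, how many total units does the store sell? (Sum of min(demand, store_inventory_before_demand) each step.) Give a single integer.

Answer: 24

Derivation:
Step 1: sold=3 (running total=3) -> [3 5 2 10]
Step 2: sold=3 (running total=6) -> [3 6 2 9]
Step 3: sold=3 (running total=9) -> [3 7 2 8]
Step 4: sold=3 (running total=12) -> [3 8 2 7]
Step 5: sold=3 (running total=15) -> [3 9 2 6]
Step 6: sold=3 (running total=18) -> [3 10 2 5]
Step 7: sold=3 (running total=21) -> [3 11 2 4]
Step 8: sold=3 (running total=24) -> [3 12 2 3]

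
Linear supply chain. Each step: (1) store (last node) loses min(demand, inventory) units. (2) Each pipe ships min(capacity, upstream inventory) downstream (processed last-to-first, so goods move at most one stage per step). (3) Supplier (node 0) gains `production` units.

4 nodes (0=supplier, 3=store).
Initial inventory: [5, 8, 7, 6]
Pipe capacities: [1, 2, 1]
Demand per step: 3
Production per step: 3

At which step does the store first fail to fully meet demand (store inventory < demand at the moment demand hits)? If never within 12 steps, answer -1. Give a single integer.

Step 1: demand=3,sold=3 ship[2->3]=1 ship[1->2]=2 ship[0->1]=1 prod=3 -> [7 7 8 4]
Step 2: demand=3,sold=3 ship[2->3]=1 ship[1->2]=2 ship[0->1]=1 prod=3 -> [9 6 9 2]
Step 3: demand=3,sold=2 ship[2->3]=1 ship[1->2]=2 ship[0->1]=1 prod=3 -> [11 5 10 1]
Step 4: demand=3,sold=1 ship[2->3]=1 ship[1->2]=2 ship[0->1]=1 prod=3 -> [13 4 11 1]
Step 5: demand=3,sold=1 ship[2->3]=1 ship[1->2]=2 ship[0->1]=1 prod=3 -> [15 3 12 1]
Step 6: demand=3,sold=1 ship[2->3]=1 ship[1->2]=2 ship[0->1]=1 prod=3 -> [17 2 13 1]
Step 7: demand=3,sold=1 ship[2->3]=1 ship[1->2]=2 ship[0->1]=1 prod=3 -> [19 1 14 1]
Step 8: demand=3,sold=1 ship[2->3]=1 ship[1->2]=1 ship[0->1]=1 prod=3 -> [21 1 14 1]
Step 9: demand=3,sold=1 ship[2->3]=1 ship[1->2]=1 ship[0->1]=1 prod=3 -> [23 1 14 1]
Step 10: demand=3,sold=1 ship[2->3]=1 ship[1->2]=1 ship[0->1]=1 prod=3 -> [25 1 14 1]
Step 11: demand=3,sold=1 ship[2->3]=1 ship[1->2]=1 ship[0->1]=1 prod=3 -> [27 1 14 1]
Step 12: demand=3,sold=1 ship[2->3]=1 ship[1->2]=1 ship[0->1]=1 prod=3 -> [29 1 14 1]
First stockout at step 3

3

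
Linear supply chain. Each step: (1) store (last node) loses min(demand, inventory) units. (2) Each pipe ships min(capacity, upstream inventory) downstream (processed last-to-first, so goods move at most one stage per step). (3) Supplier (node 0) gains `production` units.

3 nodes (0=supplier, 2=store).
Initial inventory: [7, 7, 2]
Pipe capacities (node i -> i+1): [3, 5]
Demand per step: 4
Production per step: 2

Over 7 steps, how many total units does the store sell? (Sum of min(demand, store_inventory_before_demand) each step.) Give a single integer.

Answer: 24

Derivation:
Step 1: sold=2 (running total=2) -> [6 5 5]
Step 2: sold=4 (running total=6) -> [5 3 6]
Step 3: sold=4 (running total=10) -> [4 3 5]
Step 4: sold=4 (running total=14) -> [3 3 4]
Step 5: sold=4 (running total=18) -> [2 3 3]
Step 6: sold=3 (running total=21) -> [2 2 3]
Step 7: sold=3 (running total=24) -> [2 2 2]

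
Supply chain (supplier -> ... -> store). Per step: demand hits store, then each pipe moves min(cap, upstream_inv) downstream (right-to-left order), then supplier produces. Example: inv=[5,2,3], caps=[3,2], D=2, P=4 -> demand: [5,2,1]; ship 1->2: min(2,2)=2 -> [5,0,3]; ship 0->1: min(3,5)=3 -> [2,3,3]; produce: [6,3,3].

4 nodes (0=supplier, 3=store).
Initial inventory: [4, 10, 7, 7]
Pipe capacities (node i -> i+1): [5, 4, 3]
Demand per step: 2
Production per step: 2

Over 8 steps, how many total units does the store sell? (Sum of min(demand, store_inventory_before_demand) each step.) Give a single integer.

Answer: 16

Derivation:
Step 1: sold=2 (running total=2) -> [2 10 8 8]
Step 2: sold=2 (running total=4) -> [2 8 9 9]
Step 3: sold=2 (running total=6) -> [2 6 10 10]
Step 4: sold=2 (running total=8) -> [2 4 11 11]
Step 5: sold=2 (running total=10) -> [2 2 12 12]
Step 6: sold=2 (running total=12) -> [2 2 11 13]
Step 7: sold=2 (running total=14) -> [2 2 10 14]
Step 8: sold=2 (running total=16) -> [2 2 9 15]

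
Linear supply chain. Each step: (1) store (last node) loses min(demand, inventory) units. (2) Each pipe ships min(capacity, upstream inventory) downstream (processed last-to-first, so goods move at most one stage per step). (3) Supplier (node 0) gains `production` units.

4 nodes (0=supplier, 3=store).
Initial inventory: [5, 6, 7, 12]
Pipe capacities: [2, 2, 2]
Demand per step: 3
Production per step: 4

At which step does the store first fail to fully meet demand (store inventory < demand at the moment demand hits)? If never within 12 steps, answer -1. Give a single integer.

Step 1: demand=3,sold=3 ship[2->3]=2 ship[1->2]=2 ship[0->1]=2 prod=4 -> [7 6 7 11]
Step 2: demand=3,sold=3 ship[2->3]=2 ship[1->2]=2 ship[0->1]=2 prod=4 -> [9 6 7 10]
Step 3: demand=3,sold=3 ship[2->3]=2 ship[1->2]=2 ship[0->1]=2 prod=4 -> [11 6 7 9]
Step 4: demand=3,sold=3 ship[2->3]=2 ship[1->2]=2 ship[0->1]=2 prod=4 -> [13 6 7 8]
Step 5: demand=3,sold=3 ship[2->3]=2 ship[1->2]=2 ship[0->1]=2 prod=4 -> [15 6 7 7]
Step 6: demand=3,sold=3 ship[2->3]=2 ship[1->2]=2 ship[0->1]=2 prod=4 -> [17 6 7 6]
Step 7: demand=3,sold=3 ship[2->3]=2 ship[1->2]=2 ship[0->1]=2 prod=4 -> [19 6 7 5]
Step 8: demand=3,sold=3 ship[2->3]=2 ship[1->2]=2 ship[0->1]=2 prod=4 -> [21 6 7 4]
Step 9: demand=3,sold=3 ship[2->3]=2 ship[1->2]=2 ship[0->1]=2 prod=4 -> [23 6 7 3]
Step 10: demand=3,sold=3 ship[2->3]=2 ship[1->2]=2 ship[0->1]=2 prod=4 -> [25 6 7 2]
Step 11: demand=3,sold=2 ship[2->3]=2 ship[1->2]=2 ship[0->1]=2 prod=4 -> [27 6 7 2]
Step 12: demand=3,sold=2 ship[2->3]=2 ship[1->2]=2 ship[0->1]=2 prod=4 -> [29 6 7 2]
First stockout at step 11

11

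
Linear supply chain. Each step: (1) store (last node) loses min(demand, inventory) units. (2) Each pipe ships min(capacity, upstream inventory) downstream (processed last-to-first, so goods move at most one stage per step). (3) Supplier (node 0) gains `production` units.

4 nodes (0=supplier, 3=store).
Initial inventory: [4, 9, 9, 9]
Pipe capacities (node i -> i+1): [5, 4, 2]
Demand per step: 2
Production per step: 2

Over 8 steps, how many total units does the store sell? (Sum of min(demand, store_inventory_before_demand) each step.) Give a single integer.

Answer: 16

Derivation:
Step 1: sold=2 (running total=2) -> [2 9 11 9]
Step 2: sold=2 (running total=4) -> [2 7 13 9]
Step 3: sold=2 (running total=6) -> [2 5 15 9]
Step 4: sold=2 (running total=8) -> [2 3 17 9]
Step 5: sold=2 (running total=10) -> [2 2 18 9]
Step 6: sold=2 (running total=12) -> [2 2 18 9]
Step 7: sold=2 (running total=14) -> [2 2 18 9]
Step 8: sold=2 (running total=16) -> [2 2 18 9]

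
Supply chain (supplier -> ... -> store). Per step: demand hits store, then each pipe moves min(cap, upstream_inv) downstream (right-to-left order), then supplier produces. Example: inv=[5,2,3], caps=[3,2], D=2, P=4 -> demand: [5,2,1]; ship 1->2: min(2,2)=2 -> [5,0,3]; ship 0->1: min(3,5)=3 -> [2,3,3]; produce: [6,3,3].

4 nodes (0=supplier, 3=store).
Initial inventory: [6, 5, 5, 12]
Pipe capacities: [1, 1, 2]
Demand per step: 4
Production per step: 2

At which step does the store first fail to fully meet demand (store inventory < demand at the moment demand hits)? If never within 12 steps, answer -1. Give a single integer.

Step 1: demand=4,sold=4 ship[2->3]=2 ship[1->2]=1 ship[0->1]=1 prod=2 -> [7 5 4 10]
Step 2: demand=4,sold=4 ship[2->3]=2 ship[1->2]=1 ship[0->1]=1 prod=2 -> [8 5 3 8]
Step 3: demand=4,sold=4 ship[2->3]=2 ship[1->2]=1 ship[0->1]=1 prod=2 -> [9 5 2 6]
Step 4: demand=4,sold=4 ship[2->3]=2 ship[1->2]=1 ship[0->1]=1 prod=2 -> [10 5 1 4]
Step 5: demand=4,sold=4 ship[2->3]=1 ship[1->2]=1 ship[0->1]=1 prod=2 -> [11 5 1 1]
Step 6: demand=4,sold=1 ship[2->3]=1 ship[1->2]=1 ship[0->1]=1 prod=2 -> [12 5 1 1]
Step 7: demand=4,sold=1 ship[2->3]=1 ship[1->2]=1 ship[0->1]=1 prod=2 -> [13 5 1 1]
Step 8: demand=4,sold=1 ship[2->3]=1 ship[1->2]=1 ship[0->1]=1 prod=2 -> [14 5 1 1]
Step 9: demand=4,sold=1 ship[2->3]=1 ship[1->2]=1 ship[0->1]=1 prod=2 -> [15 5 1 1]
Step 10: demand=4,sold=1 ship[2->3]=1 ship[1->2]=1 ship[0->1]=1 prod=2 -> [16 5 1 1]
Step 11: demand=4,sold=1 ship[2->3]=1 ship[1->2]=1 ship[0->1]=1 prod=2 -> [17 5 1 1]
Step 12: demand=4,sold=1 ship[2->3]=1 ship[1->2]=1 ship[0->1]=1 prod=2 -> [18 5 1 1]
First stockout at step 6

6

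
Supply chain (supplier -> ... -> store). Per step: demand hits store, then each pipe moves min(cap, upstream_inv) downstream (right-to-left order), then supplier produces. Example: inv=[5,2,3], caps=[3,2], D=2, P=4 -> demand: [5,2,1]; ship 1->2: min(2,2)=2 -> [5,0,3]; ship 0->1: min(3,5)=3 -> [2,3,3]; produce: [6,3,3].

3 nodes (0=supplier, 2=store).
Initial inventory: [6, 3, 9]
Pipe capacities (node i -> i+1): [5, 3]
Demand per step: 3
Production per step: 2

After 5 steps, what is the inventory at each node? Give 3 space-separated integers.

Step 1: demand=3,sold=3 ship[1->2]=3 ship[0->1]=5 prod=2 -> inv=[3 5 9]
Step 2: demand=3,sold=3 ship[1->2]=3 ship[0->1]=3 prod=2 -> inv=[2 5 9]
Step 3: demand=3,sold=3 ship[1->2]=3 ship[0->1]=2 prod=2 -> inv=[2 4 9]
Step 4: demand=3,sold=3 ship[1->2]=3 ship[0->1]=2 prod=2 -> inv=[2 3 9]
Step 5: demand=3,sold=3 ship[1->2]=3 ship[0->1]=2 prod=2 -> inv=[2 2 9]

2 2 9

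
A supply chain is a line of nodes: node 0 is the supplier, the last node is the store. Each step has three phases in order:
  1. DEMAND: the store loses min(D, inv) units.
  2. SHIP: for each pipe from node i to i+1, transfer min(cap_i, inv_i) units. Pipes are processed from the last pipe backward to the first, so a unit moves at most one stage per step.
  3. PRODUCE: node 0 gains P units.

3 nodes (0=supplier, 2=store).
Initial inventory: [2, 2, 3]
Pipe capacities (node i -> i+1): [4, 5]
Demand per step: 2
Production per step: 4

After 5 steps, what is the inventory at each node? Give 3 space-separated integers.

Step 1: demand=2,sold=2 ship[1->2]=2 ship[0->1]=2 prod=4 -> inv=[4 2 3]
Step 2: demand=2,sold=2 ship[1->2]=2 ship[0->1]=4 prod=4 -> inv=[4 4 3]
Step 3: demand=2,sold=2 ship[1->2]=4 ship[0->1]=4 prod=4 -> inv=[4 4 5]
Step 4: demand=2,sold=2 ship[1->2]=4 ship[0->1]=4 prod=4 -> inv=[4 4 7]
Step 5: demand=2,sold=2 ship[1->2]=4 ship[0->1]=4 prod=4 -> inv=[4 4 9]

4 4 9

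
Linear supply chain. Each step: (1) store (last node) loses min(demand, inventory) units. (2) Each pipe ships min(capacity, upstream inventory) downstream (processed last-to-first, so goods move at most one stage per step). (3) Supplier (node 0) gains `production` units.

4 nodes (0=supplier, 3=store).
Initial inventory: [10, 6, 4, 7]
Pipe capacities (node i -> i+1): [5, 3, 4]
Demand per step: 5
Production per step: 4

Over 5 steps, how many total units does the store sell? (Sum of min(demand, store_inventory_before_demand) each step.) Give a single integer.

Step 1: sold=5 (running total=5) -> [9 8 3 6]
Step 2: sold=5 (running total=10) -> [8 10 3 4]
Step 3: sold=4 (running total=14) -> [7 12 3 3]
Step 4: sold=3 (running total=17) -> [6 14 3 3]
Step 5: sold=3 (running total=20) -> [5 16 3 3]

Answer: 20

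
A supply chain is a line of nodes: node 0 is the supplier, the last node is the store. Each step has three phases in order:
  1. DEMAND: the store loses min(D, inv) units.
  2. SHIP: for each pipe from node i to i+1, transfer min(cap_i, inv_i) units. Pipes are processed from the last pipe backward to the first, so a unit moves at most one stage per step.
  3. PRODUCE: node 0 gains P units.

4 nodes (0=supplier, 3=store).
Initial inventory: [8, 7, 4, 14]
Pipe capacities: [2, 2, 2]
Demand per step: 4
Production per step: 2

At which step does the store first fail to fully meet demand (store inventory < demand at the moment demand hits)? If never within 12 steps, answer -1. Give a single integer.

Step 1: demand=4,sold=4 ship[2->3]=2 ship[1->2]=2 ship[0->1]=2 prod=2 -> [8 7 4 12]
Step 2: demand=4,sold=4 ship[2->3]=2 ship[1->2]=2 ship[0->1]=2 prod=2 -> [8 7 4 10]
Step 3: demand=4,sold=4 ship[2->3]=2 ship[1->2]=2 ship[0->1]=2 prod=2 -> [8 7 4 8]
Step 4: demand=4,sold=4 ship[2->3]=2 ship[1->2]=2 ship[0->1]=2 prod=2 -> [8 7 4 6]
Step 5: demand=4,sold=4 ship[2->3]=2 ship[1->2]=2 ship[0->1]=2 prod=2 -> [8 7 4 4]
Step 6: demand=4,sold=4 ship[2->3]=2 ship[1->2]=2 ship[0->1]=2 prod=2 -> [8 7 4 2]
Step 7: demand=4,sold=2 ship[2->3]=2 ship[1->2]=2 ship[0->1]=2 prod=2 -> [8 7 4 2]
Step 8: demand=4,sold=2 ship[2->3]=2 ship[1->2]=2 ship[0->1]=2 prod=2 -> [8 7 4 2]
Step 9: demand=4,sold=2 ship[2->3]=2 ship[1->2]=2 ship[0->1]=2 prod=2 -> [8 7 4 2]
Step 10: demand=4,sold=2 ship[2->3]=2 ship[1->2]=2 ship[0->1]=2 prod=2 -> [8 7 4 2]
Step 11: demand=4,sold=2 ship[2->3]=2 ship[1->2]=2 ship[0->1]=2 prod=2 -> [8 7 4 2]
Step 12: demand=4,sold=2 ship[2->3]=2 ship[1->2]=2 ship[0->1]=2 prod=2 -> [8 7 4 2]
First stockout at step 7

7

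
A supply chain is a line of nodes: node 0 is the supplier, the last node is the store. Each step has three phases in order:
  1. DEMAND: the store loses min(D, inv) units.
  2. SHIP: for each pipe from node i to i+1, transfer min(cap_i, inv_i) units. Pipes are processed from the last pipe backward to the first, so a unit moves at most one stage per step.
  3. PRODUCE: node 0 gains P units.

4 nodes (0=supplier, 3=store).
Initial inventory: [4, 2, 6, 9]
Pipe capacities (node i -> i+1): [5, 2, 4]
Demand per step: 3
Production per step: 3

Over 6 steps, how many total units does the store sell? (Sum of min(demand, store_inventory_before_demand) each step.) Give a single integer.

Step 1: sold=3 (running total=3) -> [3 4 4 10]
Step 2: sold=3 (running total=6) -> [3 5 2 11]
Step 3: sold=3 (running total=9) -> [3 6 2 10]
Step 4: sold=3 (running total=12) -> [3 7 2 9]
Step 5: sold=3 (running total=15) -> [3 8 2 8]
Step 6: sold=3 (running total=18) -> [3 9 2 7]

Answer: 18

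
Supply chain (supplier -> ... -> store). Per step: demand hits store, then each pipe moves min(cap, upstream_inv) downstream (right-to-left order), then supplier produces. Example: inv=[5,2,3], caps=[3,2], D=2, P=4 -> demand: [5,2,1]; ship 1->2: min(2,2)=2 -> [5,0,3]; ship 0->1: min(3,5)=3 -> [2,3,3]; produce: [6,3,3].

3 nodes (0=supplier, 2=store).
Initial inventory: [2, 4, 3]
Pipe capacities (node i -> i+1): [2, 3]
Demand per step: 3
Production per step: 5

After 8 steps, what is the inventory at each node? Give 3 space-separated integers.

Step 1: demand=3,sold=3 ship[1->2]=3 ship[0->1]=2 prod=5 -> inv=[5 3 3]
Step 2: demand=3,sold=3 ship[1->2]=3 ship[0->1]=2 prod=5 -> inv=[8 2 3]
Step 3: demand=3,sold=3 ship[1->2]=2 ship[0->1]=2 prod=5 -> inv=[11 2 2]
Step 4: demand=3,sold=2 ship[1->2]=2 ship[0->1]=2 prod=5 -> inv=[14 2 2]
Step 5: demand=3,sold=2 ship[1->2]=2 ship[0->1]=2 prod=5 -> inv=[17 2 2]
Step 6: demand=3,sold=2 ship[1->2]=2 ship[0->1]=2 prod=5 -> inv=[20 2 2]
Step 7: demand=3,sold=2 ship[1->2]=2 ship[0->1]=2 prod=5 -> inv=[23 2 2]
Step 8: demand=3,sold=2 ship[1->2]=2 ship[0->1]=2 prod=5 -> inv=[26 2 2]

26 2 2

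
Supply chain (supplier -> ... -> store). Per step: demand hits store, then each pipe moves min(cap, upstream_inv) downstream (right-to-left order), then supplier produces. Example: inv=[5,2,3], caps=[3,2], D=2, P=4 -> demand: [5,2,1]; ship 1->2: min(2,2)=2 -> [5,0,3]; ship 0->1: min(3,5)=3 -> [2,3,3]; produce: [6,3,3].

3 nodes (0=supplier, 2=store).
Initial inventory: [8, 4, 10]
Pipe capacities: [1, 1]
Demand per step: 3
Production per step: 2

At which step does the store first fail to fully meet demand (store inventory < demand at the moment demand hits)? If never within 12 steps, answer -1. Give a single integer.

Step 1: demand=3,sold=3 ship[1->2]=1 ship[0->1]=1 prod=2 -> [9 4 8]
Step 2: demand=3,sold=3 ship[1->2]=1 ship[0->1]=1 prod=2 -> [10 4 6]
Step 3: demand=3,sold=3 ship[1->2]=1 ship[0->1]=1 prod=2 -> [11 4 4]
Step 4: demand=3,sold=3 ship[1->2]=1 ship[0->1]=1 prod=2 -> [12 4 2]
Step 5: demand=3,sold=2 ship[1->2]=1 ship[0->1]=1 prod=2 -> [13 4 1]
Step 6: demand=3,sold=1 ship[1->2]=1 ship[0->1]=1 prod=2 -> [14 4 1]
Step 7: demand=3,sold=1 ship[1->2]=1 ship[0->1]=1 prod=2 -> [15 4 1]
Step 8: demand=3,sold=1 ship[1->2]=1 ship[0->1]=1 prod=2 -> [16 4 1]
Step 9: demand=3,sold=1 ship[1->2]=1 ship[0->1]=1 prod=2 -> [17 4 1]
Step 10: demand=3,sold=1 ship[1->2]=1 ship[0->1]=1 prod=2 -> [18 4 1]
Step 11: demand=3,sold=1 ship[1->2]=1 ship[0->1]=1 prod=2 -> [19 4 1]
Step 12: demand=3,sold=1 ship[1->2]=1 ship[0->1]=1 prod=2 -> [20 4 1]
First stockout at step 5

5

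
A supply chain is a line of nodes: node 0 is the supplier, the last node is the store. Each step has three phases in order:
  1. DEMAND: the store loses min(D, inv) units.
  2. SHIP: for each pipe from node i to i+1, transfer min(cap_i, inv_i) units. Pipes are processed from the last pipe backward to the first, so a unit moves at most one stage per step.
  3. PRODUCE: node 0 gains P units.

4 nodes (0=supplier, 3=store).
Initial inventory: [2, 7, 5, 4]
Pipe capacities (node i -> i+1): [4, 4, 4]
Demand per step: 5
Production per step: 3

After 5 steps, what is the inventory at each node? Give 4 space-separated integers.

Step 1: demand=5,sold=4 ship[2->3]=4 ship[1->2]=4 ship[0->1]=2 prod=3 -> inv=[3 5 5 4]
Step 2: demand=5,sold=4 ship[2->3]=4 ship[1->2]=4 ship[0->1]=3 prod=3 -> inv=[3 4 5 4]
Step 3: demand=5,sold=4 ship[2->3]=4 ship[1->2]=4 ship[0->1]=3 prod=3 -> inv=[3 3 5 4]
Step 4: demand=5,sold=4 ship[2->3]=4 ship[1->2]=3 ship[0->1]=3 prod=3 -> inv=[3 3 4 4]
Step 5: demand=5,sold=4 ship[2->3]=4 ship[1->2]=3 ship[0->1]=3 prod=3 -> inv=[3 3 3 4]

3 3 3 4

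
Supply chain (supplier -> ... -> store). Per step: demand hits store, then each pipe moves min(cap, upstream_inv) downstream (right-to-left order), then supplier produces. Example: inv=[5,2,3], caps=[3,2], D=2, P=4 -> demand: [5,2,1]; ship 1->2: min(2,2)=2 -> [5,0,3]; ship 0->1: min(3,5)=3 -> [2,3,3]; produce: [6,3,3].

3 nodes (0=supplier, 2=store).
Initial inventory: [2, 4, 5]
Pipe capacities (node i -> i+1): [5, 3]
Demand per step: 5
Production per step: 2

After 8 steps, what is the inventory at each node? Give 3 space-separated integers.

Step 1: demand=5,sold=5 ship[1->2]=3 ship[0->1]=2 prod=2 -> inv=[2 3 3]
Step 2: demand=5,sold=3 ship[1->2]=3 ship[0->1]=2 prod=2 -> inv=[2 2 3]
Step 3: demand=5,sold=3 ship[1->2]=2 ship[0->1]=2 prod=2 -> inv=[2 2 2]
Step 4: demand=5,sold=2 ship[1->2]=2 ship[0->1]=2 prod=2 -> inv=[2 2 2]
Step 5: demand=5,sold=2 ship[1->2]=2 ship[0->1]=2 prod=2 -> inv=[2 2 2]
Step 6: demand=5,sold=2 ship[1->2]=2 ship[0->1]=2 prod=2 -> inv=[2 2 2]
Step 7: demand=5,sold=2 ship[1->2]=2 ship[0->1]=2 prod=2 -> inv=[2 2 2]
Step 8: demand=5,sold=2 ship[1->2]=2 ship[0->1]=2 prod=2 -> inv=[2 2 2]

2 2 2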